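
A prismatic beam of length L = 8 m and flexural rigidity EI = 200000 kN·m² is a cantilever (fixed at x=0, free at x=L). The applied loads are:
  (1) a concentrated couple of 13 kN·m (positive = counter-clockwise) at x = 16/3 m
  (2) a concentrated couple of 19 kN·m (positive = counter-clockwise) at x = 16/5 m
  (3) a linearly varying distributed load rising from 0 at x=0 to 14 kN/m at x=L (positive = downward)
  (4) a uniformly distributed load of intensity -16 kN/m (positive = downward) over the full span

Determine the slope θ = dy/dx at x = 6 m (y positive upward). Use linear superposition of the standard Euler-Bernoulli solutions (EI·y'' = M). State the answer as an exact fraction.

Load 1 — applied couple M₀=13 kN·m at a=16/3 m (b=L-a=8/3):
  θ_1 = M₀a/EI  [x>a] = 13·(16/3)/200000 = 13/37500 rad
Load 2 — applied couple M₀=19 kN·m at a=16/5 m (b=L-a=24/5):
  θ_2 = M₀a/EI  [x>a] = 19·(16/5)/200000 = 19/62500 rad
Load 3 — triangular load w₀=14 kN/m (0→w₀ over full span):
  θ_3 = (w₀Lx²/4-w₀L²x/3-w₀x⁴/(24L))/EI = (14·8·6²/4-14·8²·6/3-14·6⁴/(24·8))/200000 = -1757/400000 rad
Load 4 — uniform load w=-16 kN/m over full span:
  θ_4 = -wx(x²-3Lx+3L²)/(6EI) = -(-16)·6·(6²-3·8·6+3·8²)/(6·200000) = 21/3125 rad
Superposition: θ = Σ θ_i = 17869/6000000 rad ≈ 0.002978 rad

θ(6) = 17869/6000000 rad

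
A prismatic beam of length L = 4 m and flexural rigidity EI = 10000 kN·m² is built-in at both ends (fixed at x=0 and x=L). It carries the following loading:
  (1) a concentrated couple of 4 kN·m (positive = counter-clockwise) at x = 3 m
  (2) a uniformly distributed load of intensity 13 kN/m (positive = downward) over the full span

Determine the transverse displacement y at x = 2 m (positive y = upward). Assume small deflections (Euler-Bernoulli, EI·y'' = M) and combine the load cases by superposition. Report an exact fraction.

Load 1 — applied couple M₀=4 kN·m at a=3 m (b=L-a=1):
  y_1 = (R_Ax³/6 - M_Ax²/2)/EI  [x≤a] with R_A=9/8, M_A=5/4 = ((9/8)·2³/6 - (5/4)·2²/2)/10000 = -1/10000 m
Load 2 — uniform load w=13 kN/m over full span:
  y_2 = -wx²(L-x)²/(24EI) = -13·2²·(4-2)²/(24·10000) = -13/15000 m
Superposition: y = Σ y_i = -29/30000 m ≈ -0.000967 m

y(2) = -29/30000 m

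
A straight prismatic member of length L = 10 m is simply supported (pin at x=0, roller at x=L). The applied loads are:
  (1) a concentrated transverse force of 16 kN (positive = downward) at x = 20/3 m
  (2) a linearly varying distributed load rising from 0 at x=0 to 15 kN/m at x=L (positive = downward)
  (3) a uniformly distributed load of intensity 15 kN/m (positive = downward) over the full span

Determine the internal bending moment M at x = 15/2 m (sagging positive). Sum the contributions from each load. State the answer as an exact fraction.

M(15/2) = 23935/96 kN·m

Load 1 — point force P=16 kN at a=20/3 m (b=L-a=10/3):
  M_1 = Pa(L-x)/L  [x>a] = 16·(20/3)·(10-(15/2))/10 = 80/3 kN·m
Load 2 — triangular load w₀=15 kN/m (0→w₀ over full span):
  M_2 = w₀Lx/6 - w₀x³/(6L) = 15·10·(15/2)/6 - 15·(15/2)³/(6·10) = 2625/32 kN·m
Load 3 — uniform load w=15 kN/m over full span:
  M_3 = wx(L-x)/2 = 15·(15/2)·(10-(15/2))/2 = 1125/8 kN·m
Superposition: M = Σ M_i = 23935/96 kN·m ≈ 249.322917 kN·m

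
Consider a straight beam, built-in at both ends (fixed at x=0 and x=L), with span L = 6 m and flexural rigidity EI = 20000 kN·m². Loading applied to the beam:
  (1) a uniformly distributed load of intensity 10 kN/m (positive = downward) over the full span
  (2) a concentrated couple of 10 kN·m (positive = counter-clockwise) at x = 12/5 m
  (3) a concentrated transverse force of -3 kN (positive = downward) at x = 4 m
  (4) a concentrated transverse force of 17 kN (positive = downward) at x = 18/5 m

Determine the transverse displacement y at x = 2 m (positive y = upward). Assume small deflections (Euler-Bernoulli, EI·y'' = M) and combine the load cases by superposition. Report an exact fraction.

y(2) = -15121/8437500 m

Load 1 — uniform load w=10 kN/m over full span:
  y_1 = -wx²(L-x)²/(24EI) = -10·2²·(6-2)²/(24·20000) = -1/750 m
Load 2 — applied couple M₀=10 kN·m at a=12/5 m (b=L-a=18/5):
  y_2 = (R_Ax³/6 - M_Ax²/2)/EI  [x≤a] with R_A=12/5, M_A=6/5 = ((12/5)·2³/6 - (6/5)·2²/2)/20000 = 1/25000 m
Load 3 — point force P=-3 kN at a=4 m (b=L-a=2):
  y_3 = -Pb²x²(3aL-(3a+b)x)/(6L³EI)  [x≤a] = -(-3)·2²·2²·(3·4·6-(3·4+2)·2)/(6·6³·20000) = 11/135000 m
Load 4 — point force P=17 kN at a=18/5 m (b=L-a=12/5):
  y_4 = -Pb²x²(3aL-(3a+b)x)/(6L³EI)  [x≤a] = -17·(12/5)²·2²·(3·(18/5)·6-(3·(18/5)+(12/5))·2)/(6·6³·20000) = -136/234375 m
Superposition: y = Σ y_i = -15121/8437500 m ≈ -0.001792 m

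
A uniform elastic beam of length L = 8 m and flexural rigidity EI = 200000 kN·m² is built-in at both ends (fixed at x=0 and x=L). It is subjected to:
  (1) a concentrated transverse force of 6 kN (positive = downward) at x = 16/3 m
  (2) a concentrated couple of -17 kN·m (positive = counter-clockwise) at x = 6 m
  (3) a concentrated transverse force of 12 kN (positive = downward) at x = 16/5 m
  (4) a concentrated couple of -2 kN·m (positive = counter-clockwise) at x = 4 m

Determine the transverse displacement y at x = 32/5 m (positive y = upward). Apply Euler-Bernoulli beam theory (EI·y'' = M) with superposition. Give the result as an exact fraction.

Load 1 — point force P=6 kN at a=16/3 m (b=L-a=8/3):
  y_1 = -Pa²(L-x)²(3bL-(3b+a)(L-x))/(6L³EI)  [x>a] = -6·(16/3)²·(8-(32/5))²·(3·(8/3)·8-(3·(8/3)+(16/3))·(8-(32/5)))/(6·8³·200000) = -64/2109375 m
Load 2 — applied couple M₀=-17 kN·m at a=6 m (b=L-a=2):
  y_2 = (R_Ax³/6 - M_Ax²/2 - M₀(x-a)²/2)/EI  [x>a] with R_A=-153/64, M_A=-85/16 = ((-153/64)·(32/5)³/6 - (-85/16)·(32/5)²/2 - (-17)·((32/5)-6)²/2)/200000 = 357/12500000 m
Load 3 — point force P=12 kN at a=16/5 m (b=L-a=24/5):
  y_3 = -Pa²(L-x)²(3bL-(3b+a)(L-x))/(6L³EI)  [x>a] = -12·(16/5)²·(8-(32/5))²·(3·(24/5)·8-(3·(24/5)+(16/5))·(8-(32/5)))/(6·8³·200000) = -2176/48828125 m
Load 4 — applied couple M₀=-2 kN·m at a=4 m (b=L-a=4):
  y_4 = (R_Ax³/6 - M_Ax²/2 - M₀(x-a)²/2)/EI  [x>a] with R_A=-3/8, M_A=-1/2 = ((-3/8)·(32/5)³/6 - (-1/2)·(32/5)²/2 - (-2)·((32/5)-4)²/2)/200000 = -3/1562500 m
Superposition: y = Σ y_i = -2036189/42187500000 m ≈ -0.000048 m

y(32/5) = -2036189/42187500000 m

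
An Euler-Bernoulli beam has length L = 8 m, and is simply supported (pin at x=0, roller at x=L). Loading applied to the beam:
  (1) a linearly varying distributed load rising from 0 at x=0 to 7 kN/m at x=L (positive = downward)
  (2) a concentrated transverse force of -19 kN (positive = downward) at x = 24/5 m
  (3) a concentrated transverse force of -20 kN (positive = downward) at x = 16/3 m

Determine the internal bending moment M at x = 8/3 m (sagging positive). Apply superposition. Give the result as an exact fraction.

Load 1 — triangular load w₀=7 kN/m (0→w₀ over full span):
  M_1 = w₀Lx/6 - w₀x³/(6L) = 7·8·(8/3)/6 - 7·(8/3)³/(6·8) = 1792/81 kN·m
Load 2 — point force P=-19 kN at a=24/5 m (b=L-a=16/5):
  M_2 = Pbx/L  [x≤a] = (-19)·(16/5)·(8/3)/8 = -304/15 kN·m
Load 3 — point force P=-20 kN at a=16/3 m (b=L-a=8/3):
  M_3 = Pbx/L  [x≤a] = (-20)·(8/3)·(8/3)/8 = -160/9 kN·m
Superposition: M = Σ M_i = -6448/405 kN·m ≈ -15.920988 kN·m

M(8/3) = -6448/405 kN·m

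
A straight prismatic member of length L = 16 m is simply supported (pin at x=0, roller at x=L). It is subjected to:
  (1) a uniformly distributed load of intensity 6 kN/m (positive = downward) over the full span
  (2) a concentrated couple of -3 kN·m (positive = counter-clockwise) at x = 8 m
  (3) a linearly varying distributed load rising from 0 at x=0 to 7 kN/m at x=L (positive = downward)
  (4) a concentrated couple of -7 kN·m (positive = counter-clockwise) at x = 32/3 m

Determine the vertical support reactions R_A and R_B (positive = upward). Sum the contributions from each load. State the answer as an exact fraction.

Load 1 — uniform load w=6 kN/m over full span:
  R_A = wL/2 = 6·16/2 = 48 kN
  R_B = wL/2 = 6·16/2 = 48 kN
Load 2 — applied couple M₀=-3 kN·m at a=8 m (b=L-a=8):
  R_A = M₀/L = (-3)/16 = -3/16 kN
  R_B = -M₀/L = -(-3)/16 = 3/16 kN
Load 3 — triangular load w₀=7 kN/m (0→w₀ over full span):
  R_A = w₀L/6 = 7·16/6 = 56/3 kN
  R_B = w₀L/3 = 7·16/3 = 112/3 kN
Load 4 — applied couple M₀=-7 kN·m at a=32/3 m (b=L-a=16/3):
  R_A = M₀/L = (-7)/16 = -7/16 kN
  R_B = -M₀/L = -(-7)/16 = 7/16 kN
Superposition: R_A = 1585/24 kN, R_B = 2063/24 kN

R_A = 1585/24 kN, R_B = 2063/24 kN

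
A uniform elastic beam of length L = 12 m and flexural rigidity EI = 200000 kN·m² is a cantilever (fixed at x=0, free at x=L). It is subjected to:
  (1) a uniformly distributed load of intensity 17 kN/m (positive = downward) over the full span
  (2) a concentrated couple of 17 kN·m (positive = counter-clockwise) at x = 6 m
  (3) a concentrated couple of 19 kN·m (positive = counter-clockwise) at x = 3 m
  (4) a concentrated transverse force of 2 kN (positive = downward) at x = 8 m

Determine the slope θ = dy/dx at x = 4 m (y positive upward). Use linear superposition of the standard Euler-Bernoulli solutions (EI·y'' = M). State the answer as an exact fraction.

Load 1 — uniform load w=17 kN/m over full span:
  θ_1 = -wx(x²-3Lx+3L²)/(6EI) = -17·4·(4²-3·12·4+3·12²)/(6·200000) = -323/18750 rad
Load 2 — applied couple M₀=17 kN·m at a=6 m (b=L-a=6):
  θ_2 = M₀x/EI  [x≤a] = 17·4/200000 = 17/50000 rad
Load 3 — applied couple M₀=19 kN·m at a=3 m (b=L-a=9):
  θ_3 = M₀a/EI  [x>a] = 19·3/200000 = 57/200000 rad
Load 4 — point force P=2 kN at a=8 m (b=L-a=4):
  θ_4 = -Px(2a-x)/(2EI)  [x≤a] = -2·4·(2·8-4)/(2·200000) = -3/12500 rad
Superposition: θ = Σ θ_i = -2021/120000 rad ≈ -0.016842 rad

θ(4) = -2021/120000 rad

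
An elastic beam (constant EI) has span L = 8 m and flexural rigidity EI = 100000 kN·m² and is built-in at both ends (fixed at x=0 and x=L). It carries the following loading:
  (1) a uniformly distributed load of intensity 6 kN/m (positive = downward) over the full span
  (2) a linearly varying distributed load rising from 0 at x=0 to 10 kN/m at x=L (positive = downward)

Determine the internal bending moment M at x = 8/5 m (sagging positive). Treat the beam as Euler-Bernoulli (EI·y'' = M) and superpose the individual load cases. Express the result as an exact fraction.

M(8/5) = -64/15 kN·m

Load 1 — uniform load w=6 kN/m over full span:
  M_1 = wLx/2 - wL²/12 - wx²/2 = 6·8·(8/5)/2 - 6·8²/12 - 6·(8/5)²/2 = -32/25 kN·m
Load 2 — triangular load w₀=10 kN/m (0→w₀ over full span):
  M_2 = 3w₀Lx/20 - w₀L²/30 - w₀x³/(6L) = 3·10·8·(8/5)/20 - 10·8²/30 - 10·(8/5)³/(6·8) = -224/75 kN·m
Superposition: M = Σ M_i = -64/15 kN·m ≈ -4.266667 kN·m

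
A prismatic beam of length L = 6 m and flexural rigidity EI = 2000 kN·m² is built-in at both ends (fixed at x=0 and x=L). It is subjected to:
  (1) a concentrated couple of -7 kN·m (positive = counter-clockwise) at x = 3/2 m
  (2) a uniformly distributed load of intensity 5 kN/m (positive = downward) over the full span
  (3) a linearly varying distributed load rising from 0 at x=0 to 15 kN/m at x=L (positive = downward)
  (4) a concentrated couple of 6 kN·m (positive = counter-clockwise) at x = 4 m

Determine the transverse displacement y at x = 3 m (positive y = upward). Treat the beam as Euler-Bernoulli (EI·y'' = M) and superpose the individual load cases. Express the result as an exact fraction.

Load 1 — applied couple M₀=-7 kN·m at a=3/2 m (b=L-a=9/2):
  y_1 = (R_Ax³/6 - M_Ax²/2 - M₀(x-a)²/2)/EI  [x>a] with R_A=-21/16, M_A=21/16 = ((-21/16)·3³/6 - (21/16)·3²/2 - (-7)·(3-(3/2))²/2)/2000 = -63/32000 m
Load 2 — uniform load w=5 kN/m over full span:
  y_2 = -wx²(L-x)²/(24EI) = -5·3²·(6-3)²/(24·2000) = -27/3200 m
Load 3 — triangular load w₀=15 kN/m (0→w₀ over full span):
  y_3 = -w₀x²(L-x)²(x+2L)/(120LEI) = -15·3²·(6-3)²·(3+2·6)/(120·6·2000) = -81/6400 m
Load 4 — applied couple M₀=6 kN·m at a=4 m (b=L-a=2):
  y_4 = (R_Ax³/6 - M_Ax²/2)/EI  [x≤a] with R_A=4/3, M_A=2 = ((4/3)·3³/6 - 2·3²/2)/2000 = -3/2000 m
Superposition: y = Σ y_i = -393/16000 m ≈ -0.024563 m

y(3) = -393/16000 m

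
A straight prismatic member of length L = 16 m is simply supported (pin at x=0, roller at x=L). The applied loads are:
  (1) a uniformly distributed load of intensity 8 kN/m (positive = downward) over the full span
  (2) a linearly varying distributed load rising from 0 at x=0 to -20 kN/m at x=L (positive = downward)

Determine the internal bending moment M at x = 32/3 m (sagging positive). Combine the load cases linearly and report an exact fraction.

M(32/3) = -7168/81 kN·m

Load 1 — uniform load w=8 kN/m over full span:
  M_1 = wx(L-x)/2 = 8·(32/3)·(16-(32/3))/2 = 2048/9 kN·m
Load 2 — triangular load w₀=-20 kN/m (0→w₀ over full span):
  M_2 = w₀Lx/6 - w₀x³/(6L) = (-20)·16·(32/3)/6 - (-20)·(32/3)³/(6·16) = -25600/81 kN·m
Superposition: M = Σ M_i = -7168/81 kN·m ≈ -88.493827 kN·m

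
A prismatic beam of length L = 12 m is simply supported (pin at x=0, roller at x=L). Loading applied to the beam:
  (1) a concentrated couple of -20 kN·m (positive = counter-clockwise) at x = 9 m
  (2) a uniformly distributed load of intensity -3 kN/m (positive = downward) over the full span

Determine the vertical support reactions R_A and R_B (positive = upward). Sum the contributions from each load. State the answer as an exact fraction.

Load 1 — applied couple M₀=-20 kN·m at a=9 m (b=L-a=3):
  R_A = M₀/L = (-20)/12 = -5/3 kN
  R_B = -M₀/L = -(-20)/12 = 5/3 kN
Load 2 — uniform load w=-3 kN/m over full span:
  R_A = wL/2 = (-3)·12/2 = -18 kN
  R_B = wL/2 = (-3)·12/2 = -18 kN
Superposition: R_A = -59/3 kN, R_B = -49/3 kN

R_A = -59/3 kN, R_B = -49/3 kN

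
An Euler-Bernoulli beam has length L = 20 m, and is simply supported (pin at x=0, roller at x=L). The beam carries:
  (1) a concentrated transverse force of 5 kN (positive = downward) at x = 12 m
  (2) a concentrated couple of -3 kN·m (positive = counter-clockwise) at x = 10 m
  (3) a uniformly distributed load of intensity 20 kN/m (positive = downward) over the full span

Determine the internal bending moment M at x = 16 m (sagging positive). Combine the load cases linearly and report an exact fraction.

M(16) = 3263/5 kN·m

Load 1 — point force P=5 kN at a=12 m (b=L-a=8):
  M_1 = Pa(L-x)/L  [x>a] = 5·12·(20-16)/20 = 12 kN·m
Load 2 — applied couple M₀=-3 kN·m at a=10 m (b=L-a=10):
  M_2 = M₀x/L - M₀  [x>a] = (-3)·16/20 - (-3) = 3/5 kN·m
Load 3 — uniform load w=20 kN/m over full span:
  M_3 = wx(L-x)/2 = 20·16·(20-16)/2 = 640 kN·m
Superposition: M = Σ M_i = 3263/5 kN·m ≈ 652.600000 kN·m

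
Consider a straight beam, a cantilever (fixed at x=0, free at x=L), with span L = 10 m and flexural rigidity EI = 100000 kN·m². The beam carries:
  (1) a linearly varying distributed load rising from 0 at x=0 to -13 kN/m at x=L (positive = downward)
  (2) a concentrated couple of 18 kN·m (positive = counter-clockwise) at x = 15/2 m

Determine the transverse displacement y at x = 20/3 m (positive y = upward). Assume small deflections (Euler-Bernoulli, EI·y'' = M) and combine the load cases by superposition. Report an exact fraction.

y(20/3) = 12689/182250 m

Load 1 — triangular load w₀=-13 kN/m (0→w₀ over full span):
  y_1 = (w₀Lx³/12-w₀L²x²/6-w₀x⁵/(120L))/EI = ((-13)·10·(20/3)³/12-(-13)·10²·(20/3)²/6-(-13)·(20/3)⁵/(120·10))/100000 = 1196/18225 m
Load 2 — applied couple M₀=18 kN·m at a=15/2 m (b=L-a=5/2):
  y_2 = M₀x²/(2EI)  [x≤a] = 18·(20/3)²/(2·100000) = 1/250 m
Superposition: y = Σ y_i = 12689/182250 m ≈ 0.069624 m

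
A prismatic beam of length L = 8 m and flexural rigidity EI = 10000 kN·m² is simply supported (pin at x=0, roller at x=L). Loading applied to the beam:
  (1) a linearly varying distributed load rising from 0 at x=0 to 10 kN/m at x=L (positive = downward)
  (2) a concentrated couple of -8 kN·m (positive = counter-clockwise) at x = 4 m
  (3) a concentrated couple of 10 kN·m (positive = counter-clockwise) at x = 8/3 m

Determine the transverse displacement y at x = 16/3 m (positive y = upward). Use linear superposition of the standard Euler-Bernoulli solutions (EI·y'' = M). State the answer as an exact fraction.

Load 1 — triangular load w₀=10 kN/m (0→w₀ over full span):
  y_1 = -w₀x(7L⁴-10L²x²+3x⁴)/(360LEI) = -10·(16/3)·(7·8⁴-10·8²·(16/3)²+3·(16/3)⁴)/(360·8·10000) = -2176/91125 m
Load 2 — applied couple M₀=-8 kN·m at a=4 m (b=L-a=4):
  y_2 = (M₀x³/(6L)-M₀(x-a)²/2+C₁x)/EI  [x>a] with C₁=M₀(3b²-L²)/(6L)=8/3 = ((-8)·(16/3)³/(6·8)-(-8)·((16/3)-4)²/2+(8/3)·(16/3))/10000 = -4/10125 m
Load 3 — applied couple M₀=10 kN·m at a=8/3 m (b=L-a=16/3):
  y_3 = (M₀x³/(6L)-M₀(x-a)²/2+C₁x)/EI  [x>a] with C₁=M₀(3b²-L²)/(6L)=40/9 = (10·(16/3)³/(6·8)-10·((16/3)-(8/3))²/2+(40/9)·(16/3))/10000 = 4/2025 m
Superposition: y = Σ y_i = -2032/91125 m ≈ -0.022299 m

y(16/3) = -2032/91125 m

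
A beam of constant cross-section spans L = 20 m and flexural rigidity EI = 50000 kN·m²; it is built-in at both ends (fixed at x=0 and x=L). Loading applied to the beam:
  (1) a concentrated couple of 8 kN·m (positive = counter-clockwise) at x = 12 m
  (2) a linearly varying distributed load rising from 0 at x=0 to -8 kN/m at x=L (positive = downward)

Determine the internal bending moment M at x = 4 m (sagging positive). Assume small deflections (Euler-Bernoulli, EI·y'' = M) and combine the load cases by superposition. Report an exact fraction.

M(4) = 5504/375 kN·m

Load 1 — applied couple M₀=8 kN·m at a=12 m (b=L-a=8):
  M_1 = R_Ax - M_A  [x≤a] with R_A=72/125, M_A=64/25 = (72/125)·4 - (64/25) = -32/125 kN·m
Load 2 — triangular load w₀=-8 kN/m (0→w₀ over full span):
  M_2 = 3w₀Lx/20 - w₀L²/30 - w₀x³/(6L) = 3·(-8)·20·4/20 - (-8)·20²/30 - (-8)·4³/(6·20) = 224/15 kN·m
Superposition: M = Σ M_i = 5504/375 kN·m ≈ 14.677333 kN·m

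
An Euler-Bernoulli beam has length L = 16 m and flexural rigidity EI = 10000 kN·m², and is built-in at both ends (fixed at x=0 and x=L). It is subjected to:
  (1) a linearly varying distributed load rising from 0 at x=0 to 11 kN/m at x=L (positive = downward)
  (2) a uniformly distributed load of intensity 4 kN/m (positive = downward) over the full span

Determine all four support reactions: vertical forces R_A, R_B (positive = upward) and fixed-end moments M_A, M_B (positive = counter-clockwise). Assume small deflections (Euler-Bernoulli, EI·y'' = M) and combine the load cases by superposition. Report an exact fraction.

R_A = 292/5 kN, M_A = 896/5 kN·m, R_B = 468/5 kN, M_B = -3392/15 kN·m

Load 1 — triangular load w₀=11 kN/m (0→w₀ over full span):
  R_A = 3w₀L/20 = 3·11·16/20 = 132/5 kN
  M_A = w₀L²/30 = 11·16²/30 = 1408/15 kN·m
  R_B = 7w₀L/20 = 7·11·16/20 = 308/5 kN
  M_B = -w₀L²/20 = -11·16²/20 = -704/5 kN·m
Load 2 — uniform load w=4 kN/m over full span:
  R_A = wL/2 = 4·16/2 = 32 kN
  M_A = wL²/12 = 4·16²/12 = 256/3 kN·m
  R_B = wL/2 = 4·16/2 = 32 kN
  M_B = -wL²/12 = -4·16²/12 = -256/3 kN·m
Superposition: R_A = 292/5 kN, M_A = 896/5 kN·m, R_B = 468/5 kN, M_B = -3392/15 kN·m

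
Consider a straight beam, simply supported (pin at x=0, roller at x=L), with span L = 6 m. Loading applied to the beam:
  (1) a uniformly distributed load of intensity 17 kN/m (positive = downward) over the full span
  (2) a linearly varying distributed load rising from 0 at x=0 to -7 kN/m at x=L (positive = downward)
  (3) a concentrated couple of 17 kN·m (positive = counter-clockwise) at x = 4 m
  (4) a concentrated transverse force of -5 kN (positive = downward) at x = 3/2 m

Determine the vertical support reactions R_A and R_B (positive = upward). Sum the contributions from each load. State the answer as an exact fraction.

Load 1 — uniform load w=17 kN/m over full span:
  R_A = wL/2 = 17·6/2 = 51 kN
  R_B = wL/2 = 17·6/2 = 51 kN
Load 2 — triangular load w₀=-7 kN/m (0→w₀ over full span):
  R_A = w₀L/6 = (-7)·6/6 = -7 kN
  R_B = w₀L/3 = (-7)·6/3 = -14 kN
Load 3 — applied couple M₀=17 kN·m at a=4 m (b=L-a=2):
  R_A = M₀/L = 17/6 kN
  R_B = -M₀/L = -17/6 kN
Load 4 — point force P=-5 kN at a=3/2 m (b=L-a=9/2):
  R_A = Pb/L = (-5)·(9/2)/6 = -15/4 kN
  R_B = Pa/L = (-5)·(3/2)/6 = -5/4 kN
Superposition: R_A = 517/12 kN, R_B = 395/12 kN

R_A = 517/12 kN, R_B = 395/12 kN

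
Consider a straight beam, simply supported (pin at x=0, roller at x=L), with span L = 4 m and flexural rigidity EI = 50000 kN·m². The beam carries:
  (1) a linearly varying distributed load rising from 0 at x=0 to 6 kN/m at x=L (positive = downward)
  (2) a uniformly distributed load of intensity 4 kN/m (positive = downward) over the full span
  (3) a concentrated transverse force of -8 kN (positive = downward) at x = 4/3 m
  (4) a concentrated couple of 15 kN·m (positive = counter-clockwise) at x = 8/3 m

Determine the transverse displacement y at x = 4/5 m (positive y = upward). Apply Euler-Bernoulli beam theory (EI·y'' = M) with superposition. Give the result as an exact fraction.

y(4/5) = -2009573/7910156250 m

Load 1 — triangular load w₀=6 kN/m (0→w₀ over full span):
  y_1 = -w₀x(7L⁴-10L²x²+3x⁴)/(360LEI) = -6·(4/5)·(7·4⁴-10·4²·(4/5)²+3·(4/5)⁴)/(360·4·50000) = -5504/48828125 m
Load 2 — uniform load w=4 kN/m over full span:
  y_2 = -wx(L³-2Lx²+x³)/(24EI) = -4·(4/5)·(4³-2·4·(4/5)²+(4/5)³)/(24·50000) = -928/5859375 m
Load 3 — point force P=-8 kN at a=4/3 m (b=L-a=8/3):
  y_3 = -Pbx(L²-b²-x²)/(6LEI)  [x≤a] = -(-8)·(8/3)·(4/5)·(4²-(8/3)²-(4/5)²)/(6·4·50000) = 3712/31640625 m
Load 4 — applied couple M₀=15 kN·m at a=8/3 m (b=L-a=4/3):
  y_4 = (M₀x³/(6L)+C₁x)/EI  [x≤a] with C₁=M₀(3b²-L²)/(6L)=-20/3 = (15·(4/5)³/(6·4)+(-20/3)·(4/5))/50000 = -47/468750 m
Superposition: y = Σ y_i = -2009573/7910156250 m ≈ -0.000254 m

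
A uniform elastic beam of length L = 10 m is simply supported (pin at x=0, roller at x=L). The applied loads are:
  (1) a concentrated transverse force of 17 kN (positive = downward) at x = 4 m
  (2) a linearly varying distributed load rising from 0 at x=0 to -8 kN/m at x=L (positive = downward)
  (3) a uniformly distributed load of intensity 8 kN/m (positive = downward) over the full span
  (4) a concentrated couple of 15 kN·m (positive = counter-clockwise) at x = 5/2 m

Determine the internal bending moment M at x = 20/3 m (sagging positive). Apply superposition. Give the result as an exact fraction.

Load 1 — point force P=17 kN at a=4 m (b=L-a=6):
  M_1 = Pa(L-x)/L  [x>a] = 17·4·(10-(20/3))/10 = 68/3 kN·m
Load 2 — triangular load w₀=-8 kN/m (0→w₀ over full span):
  M_2 = w₀Lx/6 - w₀x³/(6L) = (-8)·10·(20/3)/6 - (-8)·(20/3)³/(6·10) = -4000/81 kN·m
Load 3 — uniform load w=8 kN/m over full span:
  M_3 = wx(L-x)/2 = 8·(20/3)·(10-(20/3))/2 = 800/9 kN·m
Load 4 — applied couple M₀=15 kN·m at a=5/2 m (b=L-a=15/2):
  M_4 = M₀x/L - M₀  [x>a] = 15·(20/3)/10 - 15 = -5 kN·m
Superposition: M = Σ M_i = 4631/81 kN·m ≈ 57.172840 kN·m

M(20/3) = 4631/81 kN·m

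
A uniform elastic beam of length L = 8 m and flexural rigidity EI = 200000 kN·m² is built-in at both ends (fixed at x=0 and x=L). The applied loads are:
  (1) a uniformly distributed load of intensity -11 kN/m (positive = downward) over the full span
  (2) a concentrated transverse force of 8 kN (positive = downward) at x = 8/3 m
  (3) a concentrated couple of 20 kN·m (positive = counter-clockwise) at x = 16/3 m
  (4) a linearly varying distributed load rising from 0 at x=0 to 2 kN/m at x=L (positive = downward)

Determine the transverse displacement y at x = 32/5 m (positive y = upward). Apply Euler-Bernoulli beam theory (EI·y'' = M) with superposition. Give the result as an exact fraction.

Load 1 — uniform load w=-11 kN/m over full span:
  y_1 = -wx²(L-x)²/(24EI) = -(-11)·(32/5)²·(8-(32/5))²/(24·200000) = 1408/5859375 m
Load 2 — point force P=8 kN at a=8/3 m (b=L-a=16/3):
  y_2 = -Pa²(L-x)²(3bL-(3b+a)(L-x))/(6L³EI)  [x>a] = -8·(8/3)²·(8-(32/5))²·(3·(16/3)·8-(3·(16/3)+(8/3))·(8-(32/5)))/(6·8³·200000) = -736/31640625 m
Load 3 — applied couple M₀=20 kN·m at a=16/3 m (b=L-a=8/3):
  y_3 = (R_Ax³/6 - M_Ax²/2 - M₀(x-a)²/2)/EI  [x>a] with R_A=10/3, M_A=20/3 = ((10/3)·(32/5)³/6 - (20/3)·(32/5)²/2 - 20·((32/5)-(16/3))²/2)/200000 = -8/703125 m
Load 4 — triangular load w₀=2 kN/m (0→w₀ over full span):
  y_4 = -w₀x²(L-x)²(x+2L)/(120LEI) = -2·(32/5)²·(8-(32/5))²·((32/5)+2·8)/(120·8·200000) = -3584/146484375 m
Superposition: y = Σ y_i = 716632/3955078125 m ≈ 0.000181 m

y(32/5) = 716632/3955078125 m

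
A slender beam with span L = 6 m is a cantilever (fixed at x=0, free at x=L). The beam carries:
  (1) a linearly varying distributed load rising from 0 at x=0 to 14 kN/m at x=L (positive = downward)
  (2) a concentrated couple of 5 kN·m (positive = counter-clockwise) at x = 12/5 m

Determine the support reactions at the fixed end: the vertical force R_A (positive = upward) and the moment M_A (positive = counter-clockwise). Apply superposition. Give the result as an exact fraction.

Load 1 — triangular load w₀=14 kN/m (0→w₀ over full span):
  R_A = w₀L/2 = 14·6/2 = 42 kN
  M_A = w₀L²/3 = 14·6²/3 = 168 kN·m
Load 2 — applied couple M₀=5 kN·m at a=12/5 m (b=L-a=18/5):
  R_A = 0 kN
  M_A = -M₀ = -5 kN·m
Superposition: R_A = 42 kN, M_A = 163 kN·m

R_A = 42 kN, M_A = 163 kN·m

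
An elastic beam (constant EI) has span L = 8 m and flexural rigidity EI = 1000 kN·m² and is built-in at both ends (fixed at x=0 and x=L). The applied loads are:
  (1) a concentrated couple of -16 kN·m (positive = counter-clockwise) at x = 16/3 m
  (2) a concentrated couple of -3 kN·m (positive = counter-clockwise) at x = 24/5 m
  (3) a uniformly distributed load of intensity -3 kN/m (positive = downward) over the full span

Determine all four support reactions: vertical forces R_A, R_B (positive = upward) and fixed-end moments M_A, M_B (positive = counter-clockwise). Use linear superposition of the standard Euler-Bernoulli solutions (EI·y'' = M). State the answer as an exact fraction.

Load 1 — applied couple M₀=-16 kN·m at a=16/3 m (b=L-a=8/3):
  R_A = 6M₀ab/L³ = 6·(-16)·(16/3)·(8/3)/8³ = -8/3 kN
  M_A = M₀b(2a-b)/L² = (-16)·(8/3)·(2·(16/3)-(8/3))/8² = -16/3 kN·m
  R_B = -6M₀ab/L³ = -6·(-16)·(16/3)·(8/3)/8³ = 8/3 kN
  M_B = M₀a(2b-a)/L² = (-16)·(16/3)·(2·(8/3)-(16/3))/8² = 0 kN·m
Load 2 — applied couple M₀=-3 kN·m at a=24/5 m (b=L-a=16/5):
  R_A = 6M₀ab/L³ = 6·(-3)·(24/5)·(16/5)/8³ = -27/50 kN
  M_A = M₀b(2a-b)/L² = (-3)·(16/5)·(2·(24/5)-(16/5))/8² = -24/25 kN·m
  R_B = -6M₀ab/L³ = -6·(-3)·(24/5)·(16/5)/8³ = 27/50 kN
  M_B = M₀a(2b-a)/L² = (-3)·(24/5)·(2·(16/5)-(24/5))/8² = -9/25 kN·m
Load 3 — uniform load w=-3 kN/m over full span:
  R_A = wL/2 = (-3)·8/2 = -12 kN
  M_A = wL²/12 = (-3)·8²/12 = -16 kN·m
  R_B = wL/2 = (-3)·8/2 = -12 kN
  M_B = -wL²/12 = -(-3)·8²/12 = 16 kN·m
Superposition: R_A = -2281/150 kN, M_A = -1672/75 kN·m, R_B = -1319/150 kN, M_B = 391/25 kN·m

R_A = -2281/150 kN, M_A = -1672/75 kN·m, R_B = -1319/150 kN, M_B = 391/25 kN·m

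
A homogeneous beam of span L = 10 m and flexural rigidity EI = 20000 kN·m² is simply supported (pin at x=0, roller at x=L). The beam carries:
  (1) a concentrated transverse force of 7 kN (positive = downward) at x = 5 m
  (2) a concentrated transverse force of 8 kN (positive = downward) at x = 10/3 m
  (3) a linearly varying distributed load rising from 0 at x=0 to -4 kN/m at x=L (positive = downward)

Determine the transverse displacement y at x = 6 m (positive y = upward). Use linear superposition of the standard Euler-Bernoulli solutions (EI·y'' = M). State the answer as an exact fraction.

y(6) = -29687/40500000 m

Load 1 — point force P=7 kN at a=5 m (b=L-a=5):
  y_1 = -Pa(L-x)(2Lx-a²-x²)/(6LEI)  [x>a] = -7·5·(10-6)·(2·10·6-5²-6²)/(6·10·20000) = -413/60000 m
Load 2 — point force P=8 kN at a=10/3 m (b=L-a=20/3):
  y_2 = -Pa(L-x)(2Lx-a²-x²)/(6LEI)  [x>a] = -8·(10/3)·(10-6)·(2·10·6-(10/3)²-6²)/(6·10·20000) = -328/50625 m
Load 3 — triangular load w₀=-4 kN/m (0→w₀ over full span):
  y_3 = -w₀x(7L⁴-10L²x²+3x⁴)/(360LEI) = -(-4)·6·(7·10⁴-10·10²·6²+3·6⁴)/(360·10·20000) = 592/46875 m
Superposition: y = Σ y_i = -29687/40500000 m ≈ -0.000733 m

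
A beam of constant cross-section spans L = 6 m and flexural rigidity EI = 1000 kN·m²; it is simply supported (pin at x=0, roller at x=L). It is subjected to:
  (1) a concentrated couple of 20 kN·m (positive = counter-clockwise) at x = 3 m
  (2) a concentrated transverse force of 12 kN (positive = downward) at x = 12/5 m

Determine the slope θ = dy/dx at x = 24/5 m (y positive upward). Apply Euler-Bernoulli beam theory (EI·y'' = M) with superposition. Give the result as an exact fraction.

θ(24/5) = 2267/125000 rad

Load 1 — applied couple M₀=20 kN·m at a=3 m (b=L-a=3):
  θ_1 = (M₀x²/(2L)-M₀(x-a)+C₁)/EI  [x>a] with C₁=M₀(3b²-L²)/(6L)=-5 = (20·(24/5)²/(2·6)-20·((24/5)-3)+(-5))/1000 = -13/5000 rad
Load 2 — point force P=12 kN at a=12/5 m (b=L-a=18/5):
  θ_2 = -Pa(2L²-6Lx+3x²+a²)/(6LEI)  [x>a] = -12·(12/5)·(2·6²-6·6·(24/5)+3·(24/5)²+(12/5)²)/(6·6·1000) = 324/15625 rad
Superposition: θ = Σ θ_i = 2267/125000 rad ≈ 0.018136 rad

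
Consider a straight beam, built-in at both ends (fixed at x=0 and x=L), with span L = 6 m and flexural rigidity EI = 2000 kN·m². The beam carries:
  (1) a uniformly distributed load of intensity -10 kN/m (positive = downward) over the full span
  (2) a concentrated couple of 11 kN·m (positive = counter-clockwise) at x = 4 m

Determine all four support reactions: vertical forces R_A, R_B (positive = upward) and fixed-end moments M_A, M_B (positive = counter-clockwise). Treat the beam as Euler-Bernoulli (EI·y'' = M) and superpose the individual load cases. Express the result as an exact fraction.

R_A = -248/9 kN, M_A = -79/3 kN·m, R_B = -292/9 kN, M_B = 30 kN·m

Load 1 — uniform load w=-10 kN/m over full span:
  R_A = wL/2 = (-10)·6/2 = -30 kN
  M_A = wL²/12 = (-10)·6²/12 = -30 kN·m
  R_B = wL/2 = (-10)·6/2 = -30 kN
  M_B = -wL²/12 = -(-10)·6²/12 = 30 kN·m
Load 2 — applied couple M₀=11 kN·m at a=4 m (b=L-a=2):
  R_A = 6M₀ab/L³ = 6·11·4·2/6³ = 22/9 kN
  M_A = M₀b(2a-b)/L² = 11·2·(2·4-2)/6² = 11/3 kN·m
  R_B = -6M₀ab/L³ = -6·11·4·2/6³ = -22/9 kN
  M_B = M₀a(2b-a)/L² = 11·4·(2·2-4)/6² = 0 kN·m
Superposition: R_A = -248/9 kN, M_A = -79/3 kN·m, R_B = -292/9 kN, M_B = 30 kN·m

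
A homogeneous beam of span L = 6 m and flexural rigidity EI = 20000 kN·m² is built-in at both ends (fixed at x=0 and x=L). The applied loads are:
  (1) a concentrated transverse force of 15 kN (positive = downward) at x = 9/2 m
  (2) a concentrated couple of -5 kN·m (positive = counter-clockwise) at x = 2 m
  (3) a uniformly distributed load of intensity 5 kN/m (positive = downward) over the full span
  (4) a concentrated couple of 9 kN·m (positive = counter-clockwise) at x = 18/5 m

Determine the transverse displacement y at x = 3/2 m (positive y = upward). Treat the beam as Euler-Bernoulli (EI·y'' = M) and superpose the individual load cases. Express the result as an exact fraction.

Load 1 — point force P=15 kN at a=9/2 m (b=L-a=3/2):
  y_1 = -Pb²x²(3aL-(3a+b)x)/(6L³EI)  [x≤a] = -15·(3/2)²·(3/2)²·(3·(9/2)·6-(3·(9/2)+(3/2))·(3/2))/(6·6³·20000) = -351/2048000 m
Load 2 — applied couple M₀=-5 kN·m at a=2 m (b=L-a=4):
  y_2 = (R_Ax³/6 - M_Ax²/2)/EI  [x≤a] with R_A=-10/9, M_A=0 = ((-10/9)·(3/2)³/6 - 0·(3/2)²/2)/20000 = -1/32000 m
Load 3 — uniform load w=5 kN/m over full span:
  y_3 = -wx²(L-x)²/(24EI) = -5·(3/2)²·(6-(3/2))²/(24·20000) = -243/512000 m
Load 4 — applied couple M₀=9 kN·m at a=18/5 m (b=L-a=12/5):
  y_4 = (R_Ax³/6 - M_Ax²/2)/EI  [x≤a] with R_A=54/25, M_A=72/25 = ((54/25)·(3/2)³/6 - (72/25)·(3/2)²/2)/20000 = -81/800000 m
Superposition: y = Σ y_i = -39859/51200000 m ≈ -0.000778 m

y(3/2) = -39859/51200000 m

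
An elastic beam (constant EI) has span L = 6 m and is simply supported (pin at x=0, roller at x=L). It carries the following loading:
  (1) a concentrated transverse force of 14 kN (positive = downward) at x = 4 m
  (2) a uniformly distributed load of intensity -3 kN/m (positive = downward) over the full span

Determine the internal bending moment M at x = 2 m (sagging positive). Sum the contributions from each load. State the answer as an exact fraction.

Load 1 — point force P=14 kN at a=4 m (b=L-a=2):
  M_1 = Pbx/L  [x≤a] = 14·2·2/6 = 28/3 kN·m
Load 2 — uniform load w=-3 kN/m over full span:
  M_2 = wx(L-x)/2 = (-3)·2·(6-2)/2 = -12 kN·m
Superposition: M = Σ M_i = -8/3 kN·m ≈ -2.666667 kN·m

M(2) = -8/3 kN·m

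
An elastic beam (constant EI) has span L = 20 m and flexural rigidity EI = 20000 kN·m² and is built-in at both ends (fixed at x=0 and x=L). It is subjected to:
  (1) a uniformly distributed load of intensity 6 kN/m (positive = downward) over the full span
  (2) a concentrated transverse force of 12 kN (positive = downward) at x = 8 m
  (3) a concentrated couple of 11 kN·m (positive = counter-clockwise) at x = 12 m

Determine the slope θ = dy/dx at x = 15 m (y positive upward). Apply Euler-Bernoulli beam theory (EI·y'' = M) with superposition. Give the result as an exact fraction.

θ(15) = 4407/200000 rad

Load 1 — uniform load w=6 kN/m over full span:
  θ_1 = -wx(L-x)(L-2x)/(12EI) = -6·15·(20-15)·(20-2·15)/(12·20000) = 3/160 rad
Load 2 — point force P=12 kN at a=8 m (b=L-a=12):
  θ_2 = Pa²(L-x)(2bL-(3b+a)(L-x))/(2L³EI)  [x>a] = 12·8²·(20-15)·(2·12·20-(3·12+8)·(20-15))/(2·20³·20000) = 39/12500 rad
Load 3 — applied couple M₀=11 kN·m at a=12 m (b=L-a=8):
  θ_3 = (R_Ax²/2 - M_Ax - M₀(x-a))/EI  [x>a] with R_A=99/125, M_A=88/25 = ((99/125)·15²/2 - (88/25)·15 - 11·(15-12))/20000 = 33/200000 rad
Superposition: θ = Σ θ_i = 4407/200000 rad ≈ 0.022035 rad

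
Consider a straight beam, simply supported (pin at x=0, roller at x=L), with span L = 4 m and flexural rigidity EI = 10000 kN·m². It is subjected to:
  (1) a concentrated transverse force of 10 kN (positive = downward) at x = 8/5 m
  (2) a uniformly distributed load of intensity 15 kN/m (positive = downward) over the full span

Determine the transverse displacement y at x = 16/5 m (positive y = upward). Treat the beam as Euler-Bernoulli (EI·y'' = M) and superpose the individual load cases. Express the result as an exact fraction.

y(16/5) = -856/234375 m

Load 1 — point force P=10 kN at a=8/5 m (b=L-a=12/5):
  y_1 = -Pa(L-x)(2Lx-a²-x²)/(6LEI)  [x>a] = -10·(8/5)·(4-(16/5))·(2·4·(16/5)-(8/5)²-(16/5)²)/(6·4·10000) = -32/46875 m
Load 2 — uniform load w=15 kN/m over full span:
  y_2 = -wx(L³-2Lx²+x³)/(24EI) = -15·(16/5)·(4³-2·4·(16/5)²+(16/5)³)/(24·10000) = -232/78125 m
Superposition: y = Σ y_i = -856/234375 m ≈ -0.003652 m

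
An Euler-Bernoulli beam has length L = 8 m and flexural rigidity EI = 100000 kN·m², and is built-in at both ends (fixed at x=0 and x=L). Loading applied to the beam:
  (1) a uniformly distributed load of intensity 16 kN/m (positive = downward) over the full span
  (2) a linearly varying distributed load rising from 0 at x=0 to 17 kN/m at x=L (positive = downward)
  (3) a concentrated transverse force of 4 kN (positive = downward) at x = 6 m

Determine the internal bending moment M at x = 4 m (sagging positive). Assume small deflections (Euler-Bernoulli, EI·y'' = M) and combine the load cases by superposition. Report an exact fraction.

Load 1 — uniform load w=16 kN/m over full span:
  M_1 = wLx/2 - wL²/12 - wx²/2 = 16·8·4/2 - 16·8²/12 - 16·4²/2 = 128/3 kN·m
Load 2 — triangular load w₀=17 kN/m (0→w₀ over full span):
  M_2 = 3w₀Lx/20 - w₀L²/30 - w₀x³/(6L) = 3·17·8·4/20 - 17·8²/30 - 17·4³/(6·8) = 68/3 kN·m
Load 3 — point force P=4 kN at a=6 m (b=L-a=2):
  M_3 = Pb²(3a+b)x/L³ - Pab²/L²  [x≤a] = 4·2²·(3·6+2)·4/8³ - 4·6·2²/8² = 1 kN·m
Superposition: M = Σ M_i = 199/3 kN·m ≈ 66.333333 kN·m

M(4) = 199/3 kN·m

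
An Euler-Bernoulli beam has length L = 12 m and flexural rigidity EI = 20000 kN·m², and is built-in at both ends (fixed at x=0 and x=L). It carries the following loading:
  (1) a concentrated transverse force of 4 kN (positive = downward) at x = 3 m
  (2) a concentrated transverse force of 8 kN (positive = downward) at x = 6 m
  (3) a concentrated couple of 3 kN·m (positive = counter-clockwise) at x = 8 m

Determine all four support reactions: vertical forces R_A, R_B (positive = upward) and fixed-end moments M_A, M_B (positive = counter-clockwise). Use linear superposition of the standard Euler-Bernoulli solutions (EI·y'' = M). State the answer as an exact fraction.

R_A = 185/24 kN, M_A = 79/4 kN·m, R_B = 103/24 kN, M_B = -57/4 kN·m

Load 1 — point force P=4 kN at a=3 m (b=L-a=9):
  R_A = Pb²(3a+b)/L³ = 4·9²·(3·3+9)/12³ = 27/8 kN
  M_A = Pab²/L² = 4·3·9²/12² = 27/4 kN·m
  R_B = Pa²(a+3b)/L³ = 4·3²·(3+3·9)/12³ = 5/8 kN
  M_B = -Pa²b/L² = -4·3²·9/12² = -9/4 kN·m
Load 2 — point force P=8 kN at a=6 m (b=L-a=6):
  R_A = Pb²(3a+b)/L³ = 8·6²·(3·6+6)/12³ = 4 kN
  M_A = Pab²/L² = 8·6·6²/12² = 12 kN·m
  R_B = Pa²(a+3b)/L³ = 8·6²·(6+3·6)/12³ = 4 kN
  M_B = -Pa²b/L² = -8·6²·6/12² = -12 kN·m
Load 3 — applied couple M₀=3 kN·m at a=8 m (b=L-a=4):
  R_A = 6M₀ab/L³ = 6·3·8·4/12³ = 1/3 kN
  M_A = M₀b(2a-b)/L² = 3·4·(2·8-4)/12² = 1 kN·m
  R_B = -6M₀ab/L³ = -6·3·8·4/12³ = -1/3 kN
  M_B = M₀a(2b-a)/L² = 3·8·(2·4-8)/12² = 0 kN·m
Superposition: R_A = 185/24 kN, M_A = 79/4 kN·m, R_B = 103/24 kN, M_B = -57/4 kN·m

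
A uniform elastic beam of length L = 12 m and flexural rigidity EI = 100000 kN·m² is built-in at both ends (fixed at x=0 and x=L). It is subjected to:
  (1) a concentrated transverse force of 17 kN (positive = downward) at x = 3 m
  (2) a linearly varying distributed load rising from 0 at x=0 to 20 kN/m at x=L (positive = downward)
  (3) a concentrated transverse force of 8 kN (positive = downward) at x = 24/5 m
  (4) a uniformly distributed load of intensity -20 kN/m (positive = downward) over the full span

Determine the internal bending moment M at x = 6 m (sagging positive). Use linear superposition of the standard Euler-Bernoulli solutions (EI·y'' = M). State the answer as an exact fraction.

Load 1 — point force P=17 kN at a=3 m (b=L-a=9):
  M_1 = Pa²(a+3b)(L-x)/L³ - Pa²b/L²  [x>a] = 17·3²·(3+3·9)·(12-6)/12³ - 17·3²·9/12² = 51/8 kN·m
Load 2 — triangular load w₀=20 kN/m (0→w₀ over full span):
  M_2 = 3w₀Lx/20 - w₀L²/30 - w₀x³/(6L) = 3·20·12·6/20 - 20·12²/30 - 20·6³/(6·12) = 60 kN·m
Load 3 — point force P=8 kN at a=24/5 m (b=L-a=36/5):
  M_3 = Pa²(a+3b)(L-x)/L³ - Pa²b/L²  [x>a] = 8·(24/5)²·((24/5)+3·(36/5))·(12-6)/12³ - 8·(24/5)²·(36/5)/12² = 192/25 kN·m
Load 4 — uniform load w=-20 kN/m over full span:
  M_4 = wLx/2 - wL²/12 - wx²/2 = (-20)·12·6/2 - (-20)·12²/12 - (-20)·6²/2 = -120 kN·m
Superposition: M = Σ M_i = -9189/200 kN·m ≈ -45.945000 kN·m

M(6) = -9189/200 kN·m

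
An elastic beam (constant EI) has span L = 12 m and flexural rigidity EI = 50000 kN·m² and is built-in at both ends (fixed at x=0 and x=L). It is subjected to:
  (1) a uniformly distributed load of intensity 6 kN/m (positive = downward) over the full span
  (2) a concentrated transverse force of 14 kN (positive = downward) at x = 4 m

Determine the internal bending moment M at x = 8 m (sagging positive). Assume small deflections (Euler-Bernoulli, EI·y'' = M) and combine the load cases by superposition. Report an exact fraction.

Load 1 — uniform load w=6 kN/m over full span:
  M_1 = wLx/2 - wL²/12 - wx²/2 = 6·12·8/2 - 6·12²/12 - 6·8²/2 = 24 kN·m
Load 2 — point force P=14 kN at a=4 m (b=L-a=8):
  M_2 = Pa²(a+3b)(L-x)/L³ - Pa²b/L²  [x>a] = 14·4²·(4+3·8)·(12-8)/12³ - 14·4²·8/12² = 56/27 kN·m
Superposition: M = Σ M_i = 704/27 kN·m ≈ 26.074074 kN·m

M(8) = 704/27 kN·m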